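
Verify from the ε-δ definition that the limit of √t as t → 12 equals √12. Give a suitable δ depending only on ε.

Suppose ε > 0. We want δ > 0 such that 0 < |t − 12| < δ implies |√t − √12| < ε.
Rationalise: √t − √12 = (t − 12)/(√t + √12), so |√t − √12| = |t − 12|/(√t + √12).
Restrict δ ≤ 12 so that |t − 12| < 12 forces t > 0, and then √t + √12 > √12.
Hence |√t − √12| < |t − 12|/√12, which is < ε once |t − 12| < √12·ε.
Take δ = min(12, √12·ε). If 0 < |t − 12| < δ then t > 0 and |√t − √12| < |t − 12|/√12 < ε.

δ = min(12, √12·ε)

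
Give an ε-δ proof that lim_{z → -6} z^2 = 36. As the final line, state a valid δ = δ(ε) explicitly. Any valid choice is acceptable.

δ = min(2, ε/14)

Let ε > 0. We seek δ > 0 with 0 < |z + 6| < δ ⇒ |z^2 − 36| < ε.
Factor: z^2 − 36 = (z + 6)(z - 6), so |z^2 − 36| = |z + 6|·|z - 6|.
Impose δ ≤ 2 so that |z| < 8; then |z - 6| ≤ 14.
Hence |z^2 − 36| ≤ 14|z + 6|, which is < ε once |z + 6| < ε/14.
Take δ = min(2, ε/14). If 0 < |z + 6| < δ then both bounds hold and |z^2 − 36| ≤ 14|z + 6| < 14·(ε/14) = ε.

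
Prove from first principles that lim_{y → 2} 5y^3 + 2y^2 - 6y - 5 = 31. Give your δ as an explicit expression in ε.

Fix ε > 0. We want δ > 0 such that 0 < |y − 2| < δ implies |(5y^3 + 2y^2 - 6y - 5) − 31| < ε.
(5y^3 + 2y^2 - 6y - 5) − 31 = 5y^3 + 2y^2 - 6y - 36 = (y − 2)(5y^2 + 12y + 18).
So |(5y^3 + 2y^2 - 6y - 5) − 31| = |y − 2|·|5y^2 + 12y + 18|.
Require δ ≤ 2. Then |y − 2| < 2 gives |y| < 4, and by the triangle inequality |5y^2 + 12y + 18| ≤ 5·4^2 + 12·4 + 18 = 146.
Hence |(5y^3 + 2y^2 - 6y - 5) − 31| ≤ 146|y − 2| < ε provided |y − 2| < ε/146.
Take δ = min(2, ε/146). Then 0 < |y − 2| < δ gives both |y − 2| < 2 and |y − 2| < ε/146, so |(5y^3 + 2y^2 - 6y - 5) − 31| < ε.

δ = min(2, ε/146)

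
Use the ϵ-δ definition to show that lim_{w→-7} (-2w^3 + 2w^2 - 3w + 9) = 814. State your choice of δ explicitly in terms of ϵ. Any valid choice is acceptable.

δ = min(2, ϵ/421)

Let ϵ > 0. We want δ > 0 such that 0 < |w + 7| < δ implies |(-2w^3 + 2w^2 - 3w + 9) − 814| < ϵ.
(-2w^3 + 2w^2 - 3w + 9) − 814 = -2w^3 + 2w^2 - 3w - 805 = (w + 7)(-2w^2 + 16w - 115).
So |(-2w^3 + 2w^2 - 3w + 9) − 814| = |w + 7|·|-2w^2 + 16w - 115|.
Assume first that |w + 7| < 2, so |w| < 9. Then |-2w^2 + 16w - 115| ≤ 2·9^2 + 16·9 + 115 = 421.
Hence |(-2w^3 + 2w^2 - 3w + 9) − 814| ≤ 421|w + 7| < ϵ provided |w + 7| < ϵ/421.
Take δ = min(2, ϵ/421). Then 0 < |w + 7| < δ gives both |w + 7| < 2 and |w + 7| < ϵ/421, so |(-2w^3 + 2w^2 - 3w + 9) − 814| < ϵ.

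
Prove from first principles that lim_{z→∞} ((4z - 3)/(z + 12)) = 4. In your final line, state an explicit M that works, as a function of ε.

Let ε > 0 be given. We seek M > 0 such that z > M implies |(4z - 3)/(z + 12) − 4| < ε.
(4z - 3)/(z + 12) − 4 = ((4z - 3) − 4(z + 12)) / ((z + 12)) = -51/((z + 12)).
For z > 0 we have z + 12 > z, so |(4z - 3)/(z + 12) − 4| = 51/((z + 12)) < 51/(z) = 51/z.
Thus |(4z - 3)/(z + 12) − 4| < ε whenever z > 51/ε.
Take M = 51/ε. If z > M then |(4z - 3)/(z + 12) − 4| < 51/z < ε.

M = 51/ε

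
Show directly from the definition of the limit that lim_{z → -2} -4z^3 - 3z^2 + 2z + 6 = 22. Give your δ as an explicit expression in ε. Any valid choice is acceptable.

Let ε > 0. We want δ > 0 such that 0 < |z + 2| < δ implies |(-4z^3 - 3z^2 + 2z + 6) − 22| < ε.
(-4z^3 - 3z^2 + 2z + 6) − 22 = -4z^3 - 3z^2 + 2z - 16 = (z + 2)(-4z^2 + 5z - 8).
So |(-4z^3 - 3z^2 + 2z + 6) − 22| = |z + 2|·|-4z^2 + 5z - 8|.
Require δ ≤ 1. Then |z + 2| < 1 gives |z| < 3, and by the triangle inequality |-4z^2 + 5z - 8| ≤ 4·3^2 + 5·3 + 8 = 59.
Hence |(-4z^3 - 3z^2 + 2z + 6) − 22| ≤ 59|z + 2| < ε provided |z + 2| < ε/59.
Choosing δ = min(1, ε/59) ensures both conditions, hence |(-4z^3 - 3z^2 + 2z + 6) − 22| < ε.

δ = min(1, ε/59)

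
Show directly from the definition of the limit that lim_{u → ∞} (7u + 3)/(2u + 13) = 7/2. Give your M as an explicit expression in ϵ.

Suppose ϵ > 0. We seek M > 0 such that u > M implies |(7u + 3)/(2u + 13) − (7/2)| < ϵ.
(7u + 3)/(2u + 13) − (7/2) = (2(7u + 3) − 7(2u + 13)) / (2(2u + 13)) = -85/(2(2u + 13)).
For u > 0 we have 2u + 13 > 2u, so |(7u + 3)/(2u + 13) − (7/2)| = 85/(2(2u + 13)) < 85/(2·2u) = (85/4)/u.
Thus |(7u + 3)/(2u + 13) − (7/2)| < ϵ whenever u > (85/4)/ϵ.
Take M = (85/4)/ϵ. If u > M then |(7u + 3)/(2u + 13) − (7/2)| < (85/4)/u < ϵ.

M = (85/4)/ϵ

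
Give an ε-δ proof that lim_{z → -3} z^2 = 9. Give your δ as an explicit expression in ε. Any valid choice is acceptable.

Suppose ε > 0. We seek δ > 0 with 0 < |z + 3| < δ ⇒ |z^2 − 9| < ε.
Factor: z^2 − 9 = (z + 3)(z - 3), so |z^2 − 9| = |z + 3|·|z - 3|.
Impose δ ≤ 1 so that |z| < 4; then |z - 3| ≤ 7.
Hence |z^2 − 9| ≤ 7|z + 3|, which is < ε once |z + 3| < ε/7.
Take δ = min(1, ε/7). If 0 < |z + 3| < δ then both bounds hold and |z^2 − 9| ≤ 7|z + 3| < 7·(ε/7) = ε.

δ = min(1, ε/7)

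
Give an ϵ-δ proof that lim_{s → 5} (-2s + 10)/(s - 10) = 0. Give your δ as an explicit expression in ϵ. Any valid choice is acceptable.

Suppose ϵ > 0. We want δ > 0 with 0 < |s − 5| < δ ⇒ |(-2s + 10)/(s - 10) − 0| < ϵ.
Combining over a common denominator, (-2s + 10)/(s - 10) − 0 = [(-2s + 10)·(-5) − 0·(s - 10)] / [(-5)·(s - 10)] = 10(s − 5) / ((-5)(s - 10)).
So |(-2s + 10)/(s - 10) − 0| = 10|s − 5| / (5·|s − 10|).
Restrict δ ≤ 5/2. Then |s − 5| < 5/2 gives |s − 10| = |(s − 5) + (-5)| ≥ 5 − 5/2 = 5/2.
Hence |(-2s + 10)/(s - 10) − 0| < 10|s − 5|/(5·(5/2)) = (4/5)|s − 5|, which is < ϵ once |s − 5| < (5/4)ϵ.
Take δ = min(5/2, (5/4)ϵ). Then 0 < |s − 5| < δ forces both bounds, so |(-2s + 10)/(s - 10) − 0| < ϵ.

δ = min(5/2, (5/4)ϵ)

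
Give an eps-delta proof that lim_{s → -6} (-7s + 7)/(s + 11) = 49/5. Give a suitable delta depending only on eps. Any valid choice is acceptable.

delta = min(5/2, (25/168)eps)

Fix eps > 0. We want delta > 0 with 0 < |s + 6| < delta ⇒ |(-7s + 7)/(s + 11) − (49/5)| < eps.
Combining over a common denominator, (-7s + 7)/(s + 11) − (49/5) = [(-7s + 7)·5 − 49·(s + 11)] / [5·(s + 11)] = -84(s + 6) / (5(s + 11)).
So |(-7s + 7)/(s + 11) − (49/5)| = 84|s + 6| / (5·|s + 11|).
Require delta ≤ 5/2, so |s + 11| ≥ |5| − |s + 6| > 5 − 5/2 = 5/2.
Hence |(-7s + 7)/(s + 11) − (49/5)| < 84|s + 6|/(5·(5/2)) = (168/25)|s + 6|, which is < eps once |s + 6| < (25/168)eps.
Take delta = min(5/2, (25/168)eps). Then 0 < |s + 6| < delta forces both bounds, so |(-7s + 7)/(s + 11) − (49/5)| < eps.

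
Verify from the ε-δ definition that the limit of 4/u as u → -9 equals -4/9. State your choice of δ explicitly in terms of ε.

δ = min(9/2, (81/8)ε)

Let ε > 0 be given. We seek δ > 0 such that 0 < |u + 9| < δ implies |4/u + 4/9| < ε.
|4/u + 4/9| = 4·|-9 − u|/(9·|u|) = 4|u + 9|/(9|u|).
Restrict δ ≤ 9/2. Then |u + 9| < 9/2 gives |u| > 9/2, so 9|u| > 81/2.
Then |4/u + 4/9| < 4|u + 9|/(81/2), which is < ε when |u + 9| < (81/8)ε.
Take δ = min(9/2, (81/8)ε). Then 0 < |u + 9| < δ gives both |u + 9| < 9/2 and |u + 9| < (81/8)ε, so |4/u + 4/9| < ε.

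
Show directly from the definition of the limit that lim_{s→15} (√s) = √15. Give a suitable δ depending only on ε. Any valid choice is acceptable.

Fix ε > 0. We want δ > 0 such that 0 < |s − 15| < δ implies |√s − √15| < ε.
Multiplying by the conjugate, |√s − √15| = |s − 15|/(√s + √15).
Restrict δ ≤ 15 so that |s − 15| < 15 forces s > 0, and then √s + √15 > √15.
Hence |√s − √15| < |s − 15|/√15, which is < ε once |s − 15| < √15·ε.
Take δ = min(15, √15·ε). If 0 < |s − 15| < δ then s > 0 and |√s − √15| < |s − 15|/√15 < ε.

δ = min(15, √15·ε)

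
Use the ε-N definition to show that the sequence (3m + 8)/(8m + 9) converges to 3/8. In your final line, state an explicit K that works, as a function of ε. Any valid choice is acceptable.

Fix ε > 0. For m ≥ 1, |(3m + 8)/(8m + 9) − (3/8)| = |37|/(8(8m + 9)) = 37/(8(8m + 9)).
Since 8m + 9 ≥ 8m for m ≥ 1, this is ≤ 37/(8·8m) = (37/64)/m.
So |(3m + 8)/(8m + 9) − (3/8)| < ε whenever m > (37/64)/ε.
Take K = (37/64)/ε. If m > K then |(3m + 8)/(8m + 9) − (3/8)| ≤ (37/64)/m < ε.

K = (37/64)/ε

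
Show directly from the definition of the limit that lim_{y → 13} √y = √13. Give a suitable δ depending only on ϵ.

δ = min(13, √13·ϵ)

Let ϵ > 0 be given. We want δ > 0 such that 0 < |y − 13| < δ implies |√y − √13| < ϵ.
Rationalise: √y − √13 = (y − 13)/(√y + √13), so |√y − √13| = |y − 13|/(√y + √13).
Restrict δ ≤ 13 so that |y − 13| < 13 forces y > 0, and then √y + √13 > √13.
Hence |√y − √13| < |y − 13|/√13, which is < ϵ once |y − 13| < √13·ϵ.
Take δ = min(13, √13·ϵ). If 0 < |y − 13| < δ then y > 0 and |√y − √13| < |y − 13|/√13 < ϵ.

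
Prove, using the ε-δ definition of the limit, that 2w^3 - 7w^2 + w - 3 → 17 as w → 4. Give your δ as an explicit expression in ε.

δ = min(2, ε/83)

Let ε > 0 be given. We want δ > 0 such that 0 < |w − 4| < δ implies |(2w^3 - 7w^2 + w - 3) − 17| < ε.
(2w^3 - 7w^2 + w - 3) − 17 = 2w^3 - 7w^2 + w - 20 = (w − 4)(2w^2 + w + 5).
So |(2w^3 - 7w^2 + w - 3) − 17| = |w − 4|·|2w^2 + w + 5|.
Require δ ≤ 2. Then |w − 4| < 2 gives |w| < 6, and by the triangle inequality |2w^2 + w + 5| ≤ 2·6^2 + 6 + 5 = 83.
Hence |(2w^3 - 7w^2 + w - 3) − 17| ≤ 83|w − 4| < ε provided |w − 4| < ε/83.
Choosing δ = min(2, ε/83) ensures both conditions, hence |(2w^3 - 7w^2 + w - 3) − 17| < ε.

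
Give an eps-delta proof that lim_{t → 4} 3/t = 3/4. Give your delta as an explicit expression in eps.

Suppose eps > 0. We seek delta > 0 such that 0 < |t − 4| < delta implies |3/t − (3/4)| < eps.
|3/t − (3/4)| = 3·|4 − t|/(4·|t|) = 3|t − 4|/(4|t|).
Restrict delta ≤ 2. Then |t − 4| < 2 gives |t| > 2, so 4|t| > 8.
Then |3/t − (3/4)| < 3|t − 4|/8, which is < eps when |t − 4| < (8/3)eps.
Take delta = min(2, (8/3)eps). Then 0 < |t − 4| < delta gives both |t − 4| < 2 and |t − 4| < (8/3)eps, so |3/t − (3/4)| < eps.

delta = min(2, (8/3)eps)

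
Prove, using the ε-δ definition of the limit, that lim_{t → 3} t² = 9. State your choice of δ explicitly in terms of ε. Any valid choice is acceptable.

δ = min(1, ε/7)

Suppose ε > 0. We seek δ > 0 with 0 < |t − 3| < δ ⇒ |t² − 9| < ε.
Factor: t² − 9 = (t − 3)(t + 3), so |t² − 9| = |t − 3|·|t + 3|.
Restrict δ ≤ 1. Then |t − 3| < 1 gives |t| < 4, so by the triangle inequality |t + 3| ≤ 4 + 3 = 7.
Hence |t² − 9| ≤ 7|t − 3|, which is < ε once |t − 3| < ε/7.
Take δ = min(1, ε/7). If 0 < |t − 3| < δ then both bounds hold and |t² − 9| ≤ 7|t − 3| < 7·(ε/7) = ε.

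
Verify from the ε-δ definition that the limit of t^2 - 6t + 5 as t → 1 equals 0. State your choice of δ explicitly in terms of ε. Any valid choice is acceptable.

Suppose ε > 0. We want δ > 0 such that 0 < |t − 1| < δ implies |(t^2 - 6t + 5)| < ε.
(t^2 - 6t + 5) = t^2 - 6t + 5 = (t − 1)(t - 5).
So |(t^2 - 6t + 5)| = |t − 1|·|t - 5|.
Require δ ≤ 1. Then |t − 1| < 1 gives |t| < 2, and by the triangle inequality |t - 5| ≤ 2 + 5 = 7.
Hence |(t^2 - 6t + 5)| ≤ 7|t − 1| < ε provided |t − 1| < ε/7.
Choosing δ = min(1, ε/7) ensures both conditions, hence |(t^2 - 6t + 5)| < ε.

δ = min(1, ε/7)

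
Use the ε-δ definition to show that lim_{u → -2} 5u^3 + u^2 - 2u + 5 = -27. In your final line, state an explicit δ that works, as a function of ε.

δ = min(2, ε/132)

Fix ε > 0. We want δ > 0 such that 0 < |u + 2| < δ implies |(5u^3 + u^2 - 2u + 5) + 27| < ε.
(5u^3 + u^2 - 2u + 5) + 27 = 5u^3 + u^2 - 2u + 32 = (u + 2)(5u^2 - 9u + 16).
So |(5u^3 + u^2 - 2u + 5) + 27| = |u + 2|·|5u^2 - 9u + 16|.
Assume first that |u + 2| < 2, so |u| < 4. Then |5u^2 - 9u + 16| ≤ 5·4^2 + 9·4 + 16 = 132.
Hence |(5u^3 + u^2 - 2u + 5) + 27| ≤ 132|u + 2| < ε provided |u + 2| < ε/132.
Choosing δ = min(2, ε/132) ensures both conditions, hence |(5u^3 + u^2 - 2u + 5) + 27| < ε.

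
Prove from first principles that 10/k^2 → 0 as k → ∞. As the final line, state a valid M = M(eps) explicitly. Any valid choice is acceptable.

M = (10/eps)^{1/2}

Let eps > 0. For k ≥ 1, |10/k^2 − 0| = 10/k^2.
10/k^2 < eps ⇔ k^2 > 10/eps ⇔ k > (10/eps)^{1/2}.
Take M = (10/eps)^{1/2}. Then k > M implies 10/k^2 < eps.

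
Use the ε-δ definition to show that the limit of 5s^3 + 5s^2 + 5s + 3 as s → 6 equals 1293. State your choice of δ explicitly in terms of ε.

Fix ε > 0. We want δ > 0 such that 0 < |s − 6| < δ implies |(5s^3 + 5s^2 + 5s + 3) − 1293| < ε.
(5s^3 + 5s^2 + 5s + 3) − 1293 = 5s^3 + 5s^2 + 5s - 1290 = (s − 6)(5s^2 + 35s + 215).
So |(5s^3 + 5s^2 + 5s + 3) − 1293| = |s − 6|·|5s^2 + 35s + 215|.
Assume first that |s − 6| < 1, so |s| < 7. Then |5s^2 + 35s + 215| ≤ 5·7^2 + 35·7 + 215 = 705.
Hence |(5s^3 + 5s^2 + 5s + 3) − 1293| ≤ 705|s − 6| < ε provided |s − 6| < ε/705.
Choosing δ = min(1, ε/705) ensures both conditions, hence |(5s^3 + 5s^2 + 5s + 3) − 1293| < ε.

δ = min(1, ε/705)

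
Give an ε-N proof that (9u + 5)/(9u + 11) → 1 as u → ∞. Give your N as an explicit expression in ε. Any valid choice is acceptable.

Let ε > 0 be given. We seek N > 0 such that u > N implies |(9u + 5)/(9u + 11) − 1| < ε.
(9u + 5)/(9u + 11) − 1 = (9(9u + 5) − 9(9u + 11)) / (9(9u + 11)) = -54/(9(9u + 11)).
For u > 0 we have 9u + 11 > 9u, so |(9u + 5)/(9u + 11) − 1| = 54/(9(9u + 11)) < 54/(9·9u) = (2/3)/u.
Thus |(9u + 5)/(9u + 11) − 1| < ε whenever u > (2/3)/ε.
Take N = (2/3)/ε. If u > N then |(9u + 5)/(9u + 11) − 1| < (2/3)/u < ε.

N = (2/3)/ε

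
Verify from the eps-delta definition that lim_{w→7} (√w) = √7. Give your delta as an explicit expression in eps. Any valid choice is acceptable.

delta = min(7, √7·eps)

Suppose eps > 0. We want delta > 0 such that 0 < |w − 7| < delta implies |√w − √7| < eps.
Multiplying by the conjugate, |√w − √7| = |w − 7|/(√w + √7).
Restrict delta ≤ 7 so that |w − 7| < 7 forces w > 0, and then √w + √7 > √7.
Hence |√w − √7| < |w − 7|/√7, which is < eps once |w − 7| < √7·eps.
Take delta = min(7, √7·eps). If 0 < |w − 7| < delta then w > 0 and |√w − √7| < |w − 7|/√7 < eps.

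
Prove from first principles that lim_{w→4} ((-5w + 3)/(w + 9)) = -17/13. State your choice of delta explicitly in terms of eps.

delta = min(13/2, (169/96)eps)

Fix eps > 0. We want delta > 0 with 0 < |w − 4| < delta ⇒ |(-5w + 3)/(w + 9) + 17/13| < eps.
Combining over a common denominator, (-5w + 3)/(w + 9) + 17/13 = [(-5w + 3)·13 − (-17)·(w + 9)] / [13·(w + 9)] = -48(w − 4) / (13(w + 9)).
So |(-5w + 3)/(w + 9) + 17/13| = 48|w − 4| / (13·|w + 9|).
Require delta ≤ 13/2, so |w + 9| ≥ |13| − |w − 4| > 13 − 13/2 = 13/2.
Hence |(-5w + 3)/(w + 9) + 17/13| < 48|w − 4|/(13·(13/2)) = (96/169)|w − 4|, which is < eps once |w − 4| < (169/96)eps.
Take delta = min(13/2, (169/96)eps). Then 0 < |w − 4| < delta forces both bounds, so |(-5w + 3)/(w + 9) + 17/13| < eps.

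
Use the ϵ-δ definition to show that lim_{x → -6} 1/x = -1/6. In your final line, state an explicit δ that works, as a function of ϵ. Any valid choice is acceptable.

Suppose ϵ > 0. We seek δ > 0 such that 0 < |x + 6| < δ implies |1/x + 1/6| < ϵ.
|1/x + 1/6| = |-6 − x|/(6·|x|) = |x + 6|/(6|x|).
Restrict δ ≤ 3. Then |x + 6| < 3 gives |x| > 3, so 6|x| > 18.
Then |1/x + 1/6| < |x + 6|/18, which is < ϵ when |x + 6| < 18ϵ.
Take δ = min(3, 18ϵ). Then 0 < |x + 6| < δ gives both |x + 6| < 3 and |x + 6| < 18ϵ, so |1/x + 1/6| < ϵ.

δ = min(3, 18ϵ)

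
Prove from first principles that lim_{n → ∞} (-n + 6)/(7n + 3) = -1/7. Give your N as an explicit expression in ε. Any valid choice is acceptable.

N = (45/49)/ε

Let ε > 0 be given. For n ≥ 1, |(-n + 6)/(7n + 3) + 1/7| = |45|/(7(7n + 3)) = 45/(7(7n + 3)).
Since 7n + 3 ≥ 7n for n ≥ 1, this is ≤ 45/(7·7n) = (45/49)/n.
So |(-n + 6)/(7n + 3) + 1/7| < ε whenever n > (45/49)/ε.
Take N = (45/49)/ε. If n > N then |(-n + 6)/(7n + 3) + 1/7| ≤ (45/49)/n < ε.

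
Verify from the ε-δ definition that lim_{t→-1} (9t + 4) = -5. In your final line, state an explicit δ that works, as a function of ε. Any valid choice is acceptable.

Suppose ε > 0. We need δ > 0 so that 0 < |t + 1| < δ implies |(9t + 4) + 5| < ε.
Since (9t + 4) + 5 = 9(t + 1), we have |(9t + 4) + 5| = 9|t + 1|.
So 9|t + 1| < ε exactly when |t + 1| < ε/9.
Take δ = ε/9. If 0 < |t + 1| < δ then |(9t + 4) + 5| = 9|t + 1| < 9·(ε/9) = ε.

δ = ε/9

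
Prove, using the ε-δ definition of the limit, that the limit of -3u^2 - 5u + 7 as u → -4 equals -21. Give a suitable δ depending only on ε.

δ = min(1, ε/22)

Fix ε > 0. We want δ > 0 such that 0 < |u + 4| < δ implies |(-3u^2 - 5u + 7) + 21| < ε.
(-3u^2 - 5u + 7) + 21 = -3u^2 - 5u + 28 = (u + 4)(-3u + 7).
So |(-3u^2 - 5u + 7) + 21| = |u + 4|·|-3u + 7|.
Assume first that |u + 4| < 1, so |u| < 5. Then |-3u + 7| ≤ 3·5 + 7 = 22.
Hence |(-3u^2 - 5u + 7) + 21| ≤ 22|u + 4| < ε provided |u + 4| < ε/22.
Take δ = min(1, ε/22). Then 0 < |u + 4| < δ gives both |u + 4| < 1 and |u + 4| < ε/22, so |(-3u^2 - 5u + 7) + 21| < ε.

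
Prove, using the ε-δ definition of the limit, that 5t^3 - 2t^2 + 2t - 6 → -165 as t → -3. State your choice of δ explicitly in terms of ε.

Fix ε > 0. We want δ > 0 such that 0 < |t + 3| < δ implies |(5t^3 - 2t^2 + 2t - 6) + 165| < ε.
(5t^3 - 2t^2 + 2t - 6) + 165 = 5t^3 - 2t^2 + 2t + 159 = (t + 3)(5t^2 - 17t + 53).
So |(5t^3 - 2t^2 + 2t - 6) + 165| = |t + 3|·|5t^2 - 17t + 53|.
Assume first that |t + 3| < 2, so |t| < 5. Then |5t^2 - 17t + 53| ≤ 5·5^2 + 17·5 + 53 = 263.
Hence |(5t^3 - 2t^2 + 2t - 6) + 165| ≤ 263|t + 3| < ε provided |t + 3| < ε/263.
Take δ = min(2, ε/263). Then 0 < |t + 3| < δ gives both |t + 3| < 2 and |t + 3| < ε/263, so |(5t^3 - 2t^2 + 2t - 6) + 165| < ε.

δ = min(2, ε/263)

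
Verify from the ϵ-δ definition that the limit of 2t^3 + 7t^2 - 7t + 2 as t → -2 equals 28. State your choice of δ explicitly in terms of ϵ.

δ = min(2, ϵ/57)

Let ϵ > 0. We want δ > 0 such that 0 < |t + 2| < δ implies |(2t^3 + 7t^2 - 7t + 2) − 28| < ϵ.
(2t^3 + 7t^2 - 7t + 2) − 28 = 2t^3 + 7t^2 - 7t - 26 = (t + 2)(2t^2 + 3t - 13).
So |(2t^3 + 7t^2 - 7t + 2) − 28| = |t + 2|·|2t^2 + 3t - 13|.
Assume first that |t + 2| < 2, so |t| < 4. Then |2t^2 + 3t - 13| ≤ 2·4^2 + 3·4 + 13 = 57.
Hence |(2t^3 + 7t^2 - 7t + 2) − 28| ≤ 57|t + 2| < ϵ provided |t + 2| < ϵ/57.
Take δ = min(2, ϵ/57). Then 0 < |t + 2| < δ gives both |t + 2| < 2 and |t + 2| < ϵ/57, so |(2t^3 + 7t^2 - 7t + 2) − 28| < ϵ.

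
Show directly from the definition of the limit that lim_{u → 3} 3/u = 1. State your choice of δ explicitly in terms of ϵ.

Suppose ϵ > 0. We seek δ > 0 such that 0 < |u − 3| < δ implies |3/u − 1| < ϵ.
|3/u − 1| = 3·|3 − u|/(3·|u|) = 3|u − 3|/(3|u|).
Require δ ≤ 3/2 so that |u| > 3 − 3/2 = 3/2, hence 3|u| > 9/2.
Then |3/u − 1| < 3|u − 3|/(9/2), which is < ϵ when |u − 3| < (3/2)ϵ.
Take δ = min(3/2, (3/2)ϵ). Then 0 < |u − 3| < δ gives both |u − 3| < 3/2 and |u − 3| < (3/2)ϵ, so |3/u − 1| < ϵ.

δ = min(3/2, (3/2)ϵ)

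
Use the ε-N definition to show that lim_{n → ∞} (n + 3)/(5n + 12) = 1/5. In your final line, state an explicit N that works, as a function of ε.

Fix ε > 0. For n ≥ 1, |(n + 3)/(5n + 12) − (1/5)| = |3|/(5(5n + 12)) = 3/(5(5n + 12)).
Since 5n + 12 ≥ 5n for n ≥ 1, this is ≤ 3/(5·5n) = (3/25)/n.
So |(n + 3)/(5n + 12) − (1/5)| < ε whenever n > (3/25)/ε.
Take N = (3/25)/ε. If n > N then |(n + 3)/(5n + 12) − (1/5)| ≤ (3/25)/n < ε.

N = (3/25)/ε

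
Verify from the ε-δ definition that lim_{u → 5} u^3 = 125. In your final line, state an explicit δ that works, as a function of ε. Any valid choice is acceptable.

δ = min(1, ε/91)

Suppose ε > 0. We seek δ > 0 with 0 < |u − 5| < δ ⇒ |u^3 − 125| < ε.
Factor: u^3 − 125 = (u − 5)(u^2 + 5u + 25), so |u^3 − 125| = |u − 5|·|u^2 + 5u + 25|.
Restrict δ ≤ 1. Then |u − 5| < 1 gives |u| < 6, so by the triangle inequality |u^2 + 5u + 25| ≤ 6^2 + 5·6 + 25 = 91.
Hence |u^3 − 125| ≤ 91|u − 5|, which is < ε once |u − 5| < ε/91.
Take δ = min(1, ε/91). If 0 < |u − 5| < δ then both bounds hold and |u^3 − 125| ≤ 91|u − 5| < 91·(ε/91) = ε.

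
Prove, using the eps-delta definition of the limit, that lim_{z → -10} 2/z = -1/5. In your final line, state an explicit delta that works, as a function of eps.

delta = min(5, 25eps)

Fix eps > 0. We seek delta > 0 such that 0 < |z + 10| < delta implies |2/z + 1/5| < eps.
|2/z + 1/5| = 2·|-10 − z|/(10·|z|) = 2|z + 10|/(10|z|).
Require delta ≤ 5 so that |z| > 10 − 5 = 5, hence 10|z| > 50.
Then |2/z + 1/5| < 2|z + 10|/50, which is < eps when |z + 10| < 25eps.
Take delta = min(5, 25eps). Then 0 < |z + 10| < delta gives both |z + 10| < 5 and |z + 10| < 25eps, so |2/z + 1/5| < eps.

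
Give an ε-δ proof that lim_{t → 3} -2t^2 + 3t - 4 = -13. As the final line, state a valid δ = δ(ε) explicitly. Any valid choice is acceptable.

Fix ε > 0. We want δ > 0 such that 0 < |t − 3| < δ implies |(-2t^2 + 3t - 4) + 13| < ε.
(-2t^2 + 3t - 4) + 13 = -2t^2 + 3t + 9 = (t − 3)(-2t - 3).
So |(-2t^2 + 3t - 4) + 13| = |t − 3|·|-2t - 3|.
Assume first that |t − 3| < 1, so |t| < 4. Then |-2t - 3| ≤ 2·4 + 3 = 11.
Hence |(-2t^2 + 3t - 4) + 13| ≤ 11|t − 3| < ε provided |t − 3| < ε/11.
Choosing δ = min(1, ε/11) ensures both conditions, hence |(-2t^2 + 3t - 4) + 13| < ε.

δ = min(1, ε/11)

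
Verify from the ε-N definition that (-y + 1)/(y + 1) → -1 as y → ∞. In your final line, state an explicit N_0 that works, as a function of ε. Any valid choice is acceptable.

N_0 = 2/ε

Fix ε > 0. We seek N_0 > 0 such that y > N_0 implies |(-y + 1)/(y + 1) + 1| < ε.
(-y + 1)/(y + 1) + 1 = ((-y + 1) − (-1)(y + 1)) / ((y + 1)) = 2/((y + 1)).
For y > 0 we have y + 1 > y, so |(-y + 1)/(y + 1) + 1| = 2/((y + 1)) < 2/(y) = 2/y.
Thus |(-y + 1)/(y + 1) + 1| < ε whenever y > 2/ε.
Take N_0 = 2/ε. If y > N_0 then |(-y + 1)/(y + 1) + 1| < 2/y < ε.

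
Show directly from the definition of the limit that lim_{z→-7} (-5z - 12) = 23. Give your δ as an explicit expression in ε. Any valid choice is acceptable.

δ = ε/5

Let ε > 0 be given. We need δ > 0 so that 0 < |z + 7| < δ implies |(-5z - 12) − 23| < ε.
Since (-5z - 12) − 23 = -5(z + 7), we have |(-5z - 12) − 23| = 5|z + 7|.
So 5|z + 7| < ε exactly when |z + 7| < ε/5.
Choosing δ = ε/5 gives |(-5z - 12) − 23| = 5|z + 7| < ε whenever |z + 7| < δ.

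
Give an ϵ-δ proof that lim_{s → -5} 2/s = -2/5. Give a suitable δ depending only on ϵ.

δ = min(5/2, (25/4)ϵ)

Suppose ϵ > 0. We seek δ > 0 such that 0 < |s + 5| < δ implies |2/s + 2/5| < ϵ.
|2/s + 2/5| = 2·|-5 − s|/(5·|s|) = 2|s + 5|/(5|s|).
Restrict δ ≤ 5/2. Then |s + 5| < 5/2 gives |s| > 5/2, so 5|s| > 25/2.
Then |2/s + 2/5| < 2|s + 5|/(25/2), which is < ϵ when |s + 5| < (25/4)ϵ.
Take δ = min(5/2, (25/4)ϵ). Then 0 < |s + 5| < δ gives both |s + 5| < 5/2 and |s + 5| < (25/4)ϵ, so |2/s + 2/5| < ϵ.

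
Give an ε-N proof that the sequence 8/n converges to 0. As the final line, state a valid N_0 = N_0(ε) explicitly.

N_0 = 8/ε

Fix ε > 0. For n ≥ 1, |8/n − 0| = 8/(n) ≤ 8/n.
We need 8/n < ε, i.e. n > 8/ε.
Take N_0 = 8/ε. If n > N_0 then |8/n| ≤ 8/n < ε.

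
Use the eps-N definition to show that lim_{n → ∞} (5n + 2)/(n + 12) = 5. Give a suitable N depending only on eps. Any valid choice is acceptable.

Let eps > 0. For n ≥ 1, |(5n + 2)/(n + 12) − 5| = |-58|/((n + 12)) = 58/((n + 12)).
Since n + 12 ≥ n for n ≥ 1, this is ≤ 58/(n) = 58/n.
So |(5n + 2)/(n + 12) − 5| < eps whenever n > 58/eps.
Take N = 58/eps. If n > N then |(5n + 2)/(n + 12) − 5| ≤ 58/n < eps.

N = 58/eps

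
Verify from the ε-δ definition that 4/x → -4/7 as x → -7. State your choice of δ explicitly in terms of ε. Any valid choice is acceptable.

δ = min(7/2, (49/8)ε)

Let ε > 0. We seek δ > 0 such that 0 < |x + 7| < δ implies |4/x + 4/7| < ε.
|4/x + 4/7| = 4·|-7 − x|/(7·|x|) = 4|x + 7|/(7|x|).
Restrict δ ≤ 7/2. Then |x + 7| < 7/2 gives |x| > 7/2, so 7|x| > 49/2.
Then |4/x + 4/7| < 4|x + 7|/(49/2), which is < ε when |x + 7| < (49/8)ε.
Take δ = min(7/2, (49/8)ε). Then 0 < |x + 7| < δ gives both |x + 7| < 7/2 and |x + 7| < (49/8)ε, so |4/x + 4/7| < ε.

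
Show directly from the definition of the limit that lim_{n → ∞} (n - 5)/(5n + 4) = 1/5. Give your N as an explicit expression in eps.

Let eps > 0 be given. For n ≥ 1, |(n - 5)/(5n + 4) − (1/5)| = |-29|/(5(5n + 4)) = 29/(5(5n + 4)).
Since 5n + 4 ≥ 5n for n ≥ 1, this is ≤ 29/(5·5n) = (29/25)/n.
So |(n - 5)/(5n + 4) − (1/5)| < eps whenever n > (29/25)/eps.
Take N = (29/25)/eps. If n > N then |(n - 5)/(5n + 4) − (1/5)| ≤ (29/25)/n < eps.

N = (29/25)/eps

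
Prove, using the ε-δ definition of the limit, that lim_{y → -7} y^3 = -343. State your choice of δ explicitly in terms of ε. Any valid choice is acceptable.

Let ε > 0 be given. We seek δ > 0 with 0 < |y + 7| < δ ⇒ |y^3 + 343| < ε.
Factor: y^3 + 343 = (y + 7)(y^2 - 7y + 49), so |y^3 + 343| = |y + 7|·|y^2 - 7y + 49|.
Restrict δ ≤ 1. Then |y + 7| < 1 gives |y| < 8, so by the triangle inequality |y^2 - 7y + 49| ≤ 8^2 + 7·8 + 49 = 169.
Hence |y^3 + 343| ≤ 169|y + 7|, which is < ε once |y + 7| < ε/169.
Take δ = min(1, ε/169). If 0 < |y + 7| < δ then both bounds hold and |y^3 + 343| ≤ 169|y + 7| < 169·(ε/169) = ε.

δ = min(1, ε/169)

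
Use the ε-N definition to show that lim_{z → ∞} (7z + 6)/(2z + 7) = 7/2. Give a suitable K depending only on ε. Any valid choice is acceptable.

K = (37/4)/ε

Let ε > 0. We seek K > 0 such that z > K implies |(7z + 6)/(2z + 7) − (7/2)| < ε.
(7z + 6)/(2z + 7) − (7/2) = (2(7z + 6) − 7(2z + 7)) / (2(2z + 7)) = -37/(2(2z + 7)).
For z > 0 we have 2z + 7 > 2z, so |(7z + 6)/(2z + 7) − (7/2)| = 37/(2(2z + 7)) < 37/(2·2z) = (37/4)/z.
Thus |(7z + 6)/(2z + 7) − (7/2)| < ε whenever z > (37/4)/ε.
Take K = (37/4)/ε. If z > K then |(7z + 6)/(2z + 7) − (7/2)| < (37/4)/z < ε.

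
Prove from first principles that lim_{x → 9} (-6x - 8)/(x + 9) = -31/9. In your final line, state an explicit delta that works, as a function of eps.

delta = min(9, (81/23)eps)

Let eps > 0. We want delta > 0 with 0 < |x − 9| < delta ⇒ |(-6x - 8)/(x + 9) + 31/9| < eps.
Combining over a common denominator, (-6x - 8)/(x + 9) + 31/9 = [(-6x - 8)·18 − (-62)·(x + 9)] / [18·(x + 9)] = -46(x − 9) / (18(x + 9)).
So |(-6x - 8)/(x + 9) + 31/9| = 46|x − 9| / (18·|x + 9|).
Require delta ≤ 9, so |x + 9| ≥ |18| − |x − 9| > 18 − 9 = 9.
Hence |(-6x - 8)/(x + 9) + 31/9| < 46|x − 9|/(18·9) = (23/81)|x − 9|, which is < eps once |x − 9| < (81/23)eps.
Take delta = min(9, (81/23)eps). Then 0 < |x − 9| < delta forces both bounds, so |(-6x - 8)/(x + 9) + 31/9| < eps.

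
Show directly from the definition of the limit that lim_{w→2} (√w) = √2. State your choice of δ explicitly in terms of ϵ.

Suppose ϵ > 0. We want δ > 0 such that 0 < |w − 2| < δ implies |√w − √2| < ϵ.
Multiplying by the conjugate, |√w − √2| = |w − 2|/(√w + √2).
Restrict δ ≤ 2 so that |w − 2| < 2 forces w > 0, and then √w + √2 > √2.
Hence |√w − √2| < |w − 2|/√2, which is < ϵ once |w − 2| < √2·ϵ.
Take δ = min(2, √2·ϵ). If 0 < |w − 2| < δ then w > 0 and |√w − √2| < |w − 2|/√2 < ϵ.

δ = min(2, √2·ϵ)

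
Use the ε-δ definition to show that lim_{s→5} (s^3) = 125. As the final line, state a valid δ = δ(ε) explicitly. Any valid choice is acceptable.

Let ε > 0. We seek δ > 0 with 0 < |s − 5| < δ ⇒ |s^3 − 125| < ε.
Factor: s^3 − 125 = (s − 5)(s^2 + 5s + 25), so |s^3 − 125| = |s − 5|·|s^2 + 5s + 25|.
Restrict δ ≤ 1. Then |s − 5| < 1 gives |s| < 6, so by the triangle inequality |s^2 + 5s + 25| ≤ 6^2 + 5·6 + 25 = 91.
Hence |s^3 − 125| ≤ 91|s − 5|, which is < ε once |s − 5| < ε/91.
Take δ = min(1, ε/91). If 0 < |s − 5| < δ then both bounds hold and |s^3 − 125| ≤ 91|s − 5| < 91·(ε/91) = ε.

δ = min(1, ε/91)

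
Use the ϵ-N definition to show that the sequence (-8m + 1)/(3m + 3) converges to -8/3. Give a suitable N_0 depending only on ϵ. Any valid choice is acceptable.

N_0 = 3/ϵ

Let ϵ > 0 be given. For m ≥ 1, |(-8m + 1)/(3m + 3) + 8/3| = |27|/(3(3m + 3)) = 27/(3(3m + 3)).
Since 3m + 3 ≥ 3m for m ≥ 1, this is ≤ 27/(3·3m) = 3/m.
So |(-8m + 1)/(3m + 3) + 8/3| < ϵ whenever m > 3/ϵ.
Take N_0 = 3/ϵ. If m > N_0 then |(-8m + 1)/(3m + 3) + 8/3| ≤ 3/m < ϵ.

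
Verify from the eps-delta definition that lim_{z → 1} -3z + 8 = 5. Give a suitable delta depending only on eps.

Let eps > 0 be given. We need delta > 0 so that 0 < |z − 1| < delta implies |(-3z + 8) − 5| < eps.
|(-3z + 8) − 5| = |-3z + 3| = 3|z − 1|.
So 3|z − 1| < eps exactly when |z − 1| < eps/3.
Choosing delta = eps/3 gives |(-3z + 8) − 5| = 3|z − 1| < eps whenever |z − 1| < delta.

delta = eps/3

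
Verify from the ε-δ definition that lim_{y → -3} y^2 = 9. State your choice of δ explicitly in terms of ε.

δ = min(2, ε/8)

Let ε > 0 be given. We seek δ > 0 with 0 < |y + 3| < δ ⇒ |y^2 − 9| < ε.
Factor: y^2 − 9 = (y + 3)(y - 3), so |y^2 − 9| = |y + 3|·|y - 3|.
Impose δ ≤ 2 so that |y| < 5; then |y - 3| ≤ 8.
Hence |y^2 − 9| ≤ 8|y + 3|, which is < ε once |y + 3| < ε/8.
Take δ = min(2, ε/8). If 0 < |y + 3| < δ then both bounds hold and |y^2 − 9| ≤ 8|y + 3| < 8·(ε/8) = ε.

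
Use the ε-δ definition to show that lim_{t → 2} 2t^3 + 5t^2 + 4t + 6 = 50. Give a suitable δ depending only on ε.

δ = min(2, ε/90)

Let ε > 0 be given. We want δ > 0 such that 0 < |t − 2| < δ implies |(2t^3 + 5t^2 + 4t + 6) − 50| < ε.
(2t^3 + 5t^2 + 4t + 6) − 50 = 2t^3 + 5t^2 + 4t - 44 = (t − 2)(2t^2 + 9t + 22).
So |(2t^3 + 5t^2 + 4t + 6) − 50| = |t − 2|·|2t^2 + 9t + 22|.
Assume first that |t − 2| < 2, so |t| < 4. Then |2t^2 + 9t + 22| ≤ 2·4^2 + 9·4 + 22 = 90.
Hence |(2t^3 + 5t^2 + 4t + 6) − 50| ≤ 90|t − 2| < ε provided |t − 2| < ε/90.
Take δ = min(2, ε/90). Then 0 < |t − 2| < δ gives both |t − 2| < 2 and |t − 2| < ε/90, so |(2t^3 + 5t^2 + 4t + 6) − 50| < ε.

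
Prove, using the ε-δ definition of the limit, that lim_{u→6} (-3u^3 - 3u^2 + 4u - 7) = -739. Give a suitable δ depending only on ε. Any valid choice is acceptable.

δ = min(1, ε/416)

Fix ε > 0. We want δ > 0 such that 0 < |u − 6| < δ implies |(-3u^3 - 3u^2 + 4u - 7) + 739| < ε.
(-3u^3 - 3u^2 + 4u - 7) + 739 = -3u^3 - 3u^2 + 4u + 732 = (u − 6)(-3u^2 - 21u - 122).
So |(-3u^3 - 3u^2 + 4u - 7) + 739| = |u − 6|·|-3u^2 - 21u - 122|.
Require δ ≤ 1. Then |u − 6| < 1 gives |u| < 7, and by the triangle inequality |-3u^2 - 21u - 122| ≤ 3·7^2 + 21·7 + 122 = 416.
Hence |(-3u^3 - 3u^2 + 4u - 7) + 739| ≤ 416|u − 6| < ε provided |u − 6| < ε/416.
Take δ = min(1, ε/416). Then 0 < |u − 6| < δ gives both |u − 6| < 1 and |u − 6| < ε/416, so |(-3u^3 - 3u^2 + 4u - 7) + 739| < ε.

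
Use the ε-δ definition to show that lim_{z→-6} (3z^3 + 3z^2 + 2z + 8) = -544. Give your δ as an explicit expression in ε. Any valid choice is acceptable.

Fix ε > 0. We want δ > 0 such that 0 < |z + 6| < δ implies |(3z^3 + 3z^2 + 2z + 8) + 544| < ε.
(3z^3 + 3z^2 + 2z + 8) + 544 = 3z^3 + 3z^2 + 2z + 552 = (z + 6)(3z^2 - 15z + 92).
So |(3z^3 + 3z^2 + 2z + 8) + 544| = |z + 6|·|3z^2 - 15z + 92|.
Require δ ≤ 2. Then |z + 6| < 2 gives |z| < 8, and by the triangle inequality |3z^2 - 15z + 92| ≤ 3·8^2 + 15·8 + 92 = 404.
Hence |(3z^3 + 3z^2 + 2z + 8) + 544| ≤ 404|z + 6| < ε provided |z + 6| < ε/404.
Take δ = min(2, ε/404). Then 0 < |z + 6| < δ gives both |z + 6| < 2 and |z + 6| < ε/404, so |(3z^3 + 3z^2 + 2z + 8) + 544| < ε.

δ = min(2, ε/404)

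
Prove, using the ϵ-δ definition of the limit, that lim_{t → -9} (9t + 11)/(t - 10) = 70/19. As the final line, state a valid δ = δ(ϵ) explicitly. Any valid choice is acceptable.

Fix ϵ > 0. We want δ > 0 with 0 < |t + 9| < δ ⇒ |(9t + 11)/(t - 10) − (70/19)| < ϵ.
Combining over a common denominator, (9t + 11)/(t - 10) − (70/19) = [(9t + 11)·(-19) − (-70)·(t - 10)] / [(-19)·(t - 10)] = -101(t + 9) / ((-19)(t - 10)).
So |(9t + 11)/(t - 10) − (70/19)| = 101|t + 9| / (19·|t − 10|).
Restrict δ ≤ 19/2. Then |t + 9| < 19/2 gives |t − 10| = |(t + 9) + (-19)| ≥ 19 − 19/2 = 19/2.
Hence |(9t + 11)/(t - 10) − (70/19)| < 101|t + 9|/(19·(19/2)) = (202/361)|t + 9|, which is < ϵ once |t + 9| < (361/202)ϵ.
Take δ = min(19/2, (361/202)ϵ). Then 0 < |t + 9| < δ forces both bounds, so |(9t + 11)/(t - 10) − (70/19)| < ϵ.

δ = min(19/2, (361/202)ϵ)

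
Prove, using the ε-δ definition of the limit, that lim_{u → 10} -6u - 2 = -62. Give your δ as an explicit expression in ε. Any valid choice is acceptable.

δ = ε/6

Suppose ε > 0. We need δ > 0 so that 0 < |u − 10| < δ implies |(-6u - 2) + 62| < ε.
Since (-6u - 2) + 62 = -6(u − 10), we have |(-6u - 2) + 62| = 6|u − 10|.
So 6|u − 10| < ε exactly when |u − 10| < ε/6.
Choosing δ = ε/6 gives |(-6u - 2) + 62| = 6|u − 10| < ε whenever |u − 10| < δ.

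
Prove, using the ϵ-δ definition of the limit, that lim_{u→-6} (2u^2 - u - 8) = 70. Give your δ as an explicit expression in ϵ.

δ = min(1, ϵ/27)

Suppose ϵ > 0. We want δ > 0 such that 0 < |u + 6| < δ implies |(2u^2 - u - 8) − 70| < ϵ.
(2u^2 - u - 8) − 70 = 2u^2 - u - 78 = (u + 6)(2u - 13).
So |(2u^2 - u - 8) − 70| = |u + 6|·|2u - 13|.
Require δ ≤ 1. Then |u + 6| < 1 gives |u| < 7, and by the triangle inequality |2u - 13| ≤ 2·7 + 13 = 27.
Hence |(2u^2 - u - 8) − 70| ≤ 27|u + 6| < ϵ provided |u + 6| < ϵ/27.
Choosing δ = min(1, ϵ/27) ensures both conditions, hence |(2u^2 - u - 8) − 70| < ϵ.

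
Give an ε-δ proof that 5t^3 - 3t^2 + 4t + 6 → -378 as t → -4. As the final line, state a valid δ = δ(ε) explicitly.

δ = min(1, ε/336)

Let ε > 0. We want δ > 0 such that 0 < |t + 4| < δ implies |(5t^3 - 3t^2 + 4t + 6) + 378| < ε.
(5t^3 - 3t^2 + 4t + 6) + 378 = 5t^3 - 3t^2 + 4t + 384 = (t + 4)(5t^2 - 23t + 96).
So |(5t^3 - 3t^2 + 4t + 6) + 378| = |t + 4|·|5t^2 - 23t + 96|.
Assume first that |t + 4| < 1, so |t| < 5. Then |5t^2 - 23t + 96| ≤ 5·5^2 + 23·5 + 96 = 336.
Hence |(5t^3 - 3t^2 + 4t + 6) + 378| ≤ 336|t + 4| < ε provided |t + 4| < ε/336.
Choosing δ = min(1, ε/336) ensures both conditions, hence |(5t^3 - 3t^2 + 4t + 6) + 378| < ε.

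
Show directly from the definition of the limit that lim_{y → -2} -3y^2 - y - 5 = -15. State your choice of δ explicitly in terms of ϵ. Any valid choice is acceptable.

Let ϵ > 0 be given. We want δ > 0 such that 0 < |y + 2| < δ implies |(-3y^2 - y - 5) + 15| < ϵ.
(-3y^2 - y - 5) + 15 = -3y^2 - y + 10 = (y + 2)(-3y + 5).
So |(-3y^2 - y - 5) + 15| = |y + 2|·|-3y + 5|.
Require δ ≤ 1. Then |y + 2| < 1 gives |y| < 3, and by the triangle inequality |-3y + 5| ≤ 3·3 + 5 = 14.
Hence |(-3y^2 - y - 5) + 15| ≤ 14|y + 2| < ϵ provided |y + 2| < ϵ/14.
Choosing δ = min(1, ϵ/14) ensures both conditions, hence |(-3y^2 - y - 5) + 15| < ϵ.

δ = min(1, ϵ/14)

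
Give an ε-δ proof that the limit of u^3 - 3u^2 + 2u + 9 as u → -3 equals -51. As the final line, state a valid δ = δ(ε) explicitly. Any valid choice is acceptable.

δ = min(1, ε/60)

Fix ε > 0. We want δ > 0 such that 0 < |u + 3| < δ implies |(u^3 - 3u^2 + 2u + 9) + 51| < ε.
(u^3 - 3u^2 + 2u + 9) + 51 = u^3 - 3u^2 + 2u + 60 = (u + 3)(u^2 - 6u + 20).
So |(u^3 - 3u^2 + 2u + 9) + 51| = |u + 3|·|u^2 - 6u + 20|.
Require δ ≤ 1. Then |u + 3| < 1 gives |u| < 4, and by the triangle inequality |u^2 - 6u + 20| ≤ 4^2 + 6·4 + 20 = 60.
Hence |(u^3 - 3u^2 + 2u + 9) + 51| ≤ 60|u + 3| < ε provided |u + 3| < ε/60.
Choosing δ = min(1, ε/60) ensures both conditions, hence |(u^3 - 3u^2 + 2u + 9) + 51| < ε.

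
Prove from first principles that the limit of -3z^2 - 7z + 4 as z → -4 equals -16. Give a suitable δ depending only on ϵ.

δ = min(1, ϵ/20)

Let ϵ > 0. We want δ > 0 such that 0 < |z + 4| < δ implies |(-3z^2 - 7z + 4) + 16| < ϵ.
(-3z^2 - 7z + 4) + 16 = -3z^2 - 7z + 20 = (z + 4)(-3z + 5).
So |(-3z^2 - 7z + 4) + 16| = |z + 4|·|-3z + 5|.
Require δ ≤ 1. Then |z + 4| < 1 gives |z| < 5, and by the triangle inequality |-3z + 5| ≤ 3·5 + 5 = 20.
Hence |(-3z^2 - 7z + 4) + 16| ≤ 20|z + 4| < ϵ provided |z + 4| < ϵ/20.
Take δ = min(1, ϵ/20). Then 0 < |z + 4| < δ gives both |z + 4| < 1 and |z + 4| < ϵ/20, so |(-3z^2 - 7z + 4) + 16| < ϵ.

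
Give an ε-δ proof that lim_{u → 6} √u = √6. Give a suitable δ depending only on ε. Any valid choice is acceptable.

δ = min(6, √6·ε)

Suppose ε > 0. We want δ > 0 such that 0 < |u − 6| < δ implies |√u − √6| < ε.
Multiplying by the conjugate, |√u − √6| = |u − 6|/(√u + √6).
Restrict δ ≤ 6 so that |u − 6| < 6 forces u > 0, and then √u + √6 > √6.
Hence |√u − √6| < |u − 6|/√6, which is < ε once |u − 6| < √6·ε.
Take δ = min(6, √6·ε). If 0 < |u − 6| < δ then u > 0 and |√u − √6| < |u − 6|/√6 < ε.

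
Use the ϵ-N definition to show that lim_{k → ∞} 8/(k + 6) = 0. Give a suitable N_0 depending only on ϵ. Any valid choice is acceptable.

N_0 = 8/ϵ

Fix ϵ > 0. For k ≥ 1, |8/(k + 6) − 0| = 8/(k + 6) ≤ 8/k.
We need 8/k < ϵ, i.e. k > 8/ϵ.
Take N_0 = 8/ϵ. If k > N_0 then |8/(k + 6)| ≤ 8/k < ϵ.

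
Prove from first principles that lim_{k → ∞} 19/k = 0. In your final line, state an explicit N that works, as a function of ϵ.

N = 19/ϵ

Let ϵ > 0 be given. For k ≥ 1, |19/k − 0| = 19/(k) ≤ 19/k.
We need 19/k < ϵ, i.e. k > 19/ϵ.
Take N = 19/ϵ. If k > N then |19/k| ≤ 19/k < ϵ.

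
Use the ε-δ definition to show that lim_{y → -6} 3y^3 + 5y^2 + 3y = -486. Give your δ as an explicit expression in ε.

Fix ε > 0. We want δ > 0 such that 0 < |y + 6| < δ implies |(3y^3 + 5y^2 + 3y) + 486| < ε.
(3y^3 + 5y^2 + 3y) + 486 = 3y^3 + 5y^2 + 3y + 486 = (y + 6)(3y^2 - 13y + 81).
So |(3y^3 + 5y^2 + 3y) + 486| = |y + 6|·|3y^2 - 13y + 81|.
Require δ ≤ 1. Then |y + 6| < 1 gives |y| < 7, and by the triangle inequality |3y^2 - 13y + 81| ≤ 3·7^2 + 13·7 + 81 = 319.
Hence |(3y^3 + 5y^2 + 3y) + 486| ≤ 319|y + 6| < ε provided |y + 6| < ε/319.
Choosing δ = min(1, ε/319) ensures both conditions, hence |(3y^3 + 5y^2 + 3y) + 486| < ε.

δ = min(1, ε/319)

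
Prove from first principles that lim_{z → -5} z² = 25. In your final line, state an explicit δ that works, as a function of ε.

Fix ε > 0. We seek δ > 0 with 0 < |z + 5| < δ ⇒ |z² − 25| < ε.
Factor: z² − 25 = (z + 5)(z - 5), so |z² − 25| = |z + 5|·|z - 5|.
Restrict δ ≤ 1. Then |z + 5| < 1 gives |z| < 6, so by the triangle inequality |z - 5| ≤ 6 + 5 = 11.
Hence |z² − 25| ≤ 11|z + 5|, which is < ε once |z + 5| < ε/11.
Take δ = min(1, ε/11). If 0 < |z + 5| < δ then both bounds hold and |z² − 25| ≤ 11|z + 5| < 11·(ε/11) = ε.

δ = min(1, ε/11)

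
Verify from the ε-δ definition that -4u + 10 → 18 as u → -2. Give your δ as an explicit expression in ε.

δ = ε/4

Fix ε > 0. We need δ > 0 so that 0 < |u + 2| < δ implies |(-4u + 10) − 18| < ε.
Since (-4u + 10) − 18 = -4(u + 2), we have |(-4u + 10) − 18| = 4|u + 2|.
So 4|u + 2| < ε exactly when |u + 2| < ε/4.
Choosing δ = ε/4 gives |(-4u + 10) − 18| = 4|u + 2| < ε whenever |u + 2| < δ.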